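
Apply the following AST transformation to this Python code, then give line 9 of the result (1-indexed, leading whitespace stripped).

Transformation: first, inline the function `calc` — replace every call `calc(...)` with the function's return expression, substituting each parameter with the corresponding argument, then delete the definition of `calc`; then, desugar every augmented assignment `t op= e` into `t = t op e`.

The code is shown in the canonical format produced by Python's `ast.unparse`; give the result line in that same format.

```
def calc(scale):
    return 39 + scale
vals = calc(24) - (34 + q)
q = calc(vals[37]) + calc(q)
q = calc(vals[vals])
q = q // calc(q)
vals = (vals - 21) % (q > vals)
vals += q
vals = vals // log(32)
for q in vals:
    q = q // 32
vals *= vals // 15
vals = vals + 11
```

q = q // 32

Transformed code:
vals = 39 + 24 - (34 + q)
q = 39 + vals[37] + (39 + q)
q = 39 + vals[vals]
q = q // (39 + q)
vals = (vals - 21) % (q > vals)
vals = vals + q
vals = vals // log(32)
for q in vals:
    q = q // 32
vals = vals * (vals // 15)
vals = vals + 11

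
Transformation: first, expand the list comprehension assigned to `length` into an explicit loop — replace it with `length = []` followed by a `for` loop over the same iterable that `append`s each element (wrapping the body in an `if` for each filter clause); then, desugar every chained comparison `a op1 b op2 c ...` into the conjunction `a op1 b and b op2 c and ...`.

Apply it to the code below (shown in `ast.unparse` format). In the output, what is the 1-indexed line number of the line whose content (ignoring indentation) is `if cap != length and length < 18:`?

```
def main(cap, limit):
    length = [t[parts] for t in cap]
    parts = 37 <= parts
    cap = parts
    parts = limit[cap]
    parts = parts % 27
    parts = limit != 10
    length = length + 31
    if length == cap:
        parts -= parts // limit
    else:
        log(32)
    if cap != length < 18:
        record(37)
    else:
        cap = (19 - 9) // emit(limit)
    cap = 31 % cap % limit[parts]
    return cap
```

Transformed code:
def main(cap, limit):
    length = []
    for t in cap:
        length.append(t[parts])
    parts = 37 <= parts
    cap = parts
    parts = limit[cap]
    parts = parts % 27
    parts = limit != 10
    length = length + 31
    if length == cap:
        parts -= parts // limit
    else:
        log(32)
    if cap != length and length < 18:
        record(37)
    else:
        cap = (19 - 9) // emit(limit)
    cap = 31 % cap % limit[parts]
    return cap

15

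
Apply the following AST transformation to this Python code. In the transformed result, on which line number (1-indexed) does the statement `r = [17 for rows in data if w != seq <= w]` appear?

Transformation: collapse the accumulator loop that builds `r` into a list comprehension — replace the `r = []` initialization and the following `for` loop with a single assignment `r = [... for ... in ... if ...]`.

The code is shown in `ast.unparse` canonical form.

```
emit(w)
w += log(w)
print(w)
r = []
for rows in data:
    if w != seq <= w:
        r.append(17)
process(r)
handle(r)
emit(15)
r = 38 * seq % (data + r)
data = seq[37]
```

4

Transformed code:
emit(w)
w += log(w)
print(w)
r = [17 for rows in data if w != seq <= w]
process(r)
handle(r)
emit(15)
r = 38 * seq % (data + r)
data = seq[37]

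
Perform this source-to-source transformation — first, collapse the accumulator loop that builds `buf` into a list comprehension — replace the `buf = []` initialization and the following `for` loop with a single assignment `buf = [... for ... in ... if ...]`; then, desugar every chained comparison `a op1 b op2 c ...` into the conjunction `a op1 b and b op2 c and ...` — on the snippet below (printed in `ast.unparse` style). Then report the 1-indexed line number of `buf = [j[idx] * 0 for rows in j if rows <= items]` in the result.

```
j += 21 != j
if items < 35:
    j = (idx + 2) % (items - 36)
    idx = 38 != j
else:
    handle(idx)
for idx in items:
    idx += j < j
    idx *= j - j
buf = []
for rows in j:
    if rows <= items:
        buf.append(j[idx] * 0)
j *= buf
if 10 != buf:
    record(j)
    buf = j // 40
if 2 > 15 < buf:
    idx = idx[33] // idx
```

Transformed code:
j += 21 != j
if items < 35:
    j = (idx + 2) % (items - 36)
    idx = 38 != j
else:
    handle(idx)
for idx in items:
    idx += j < j
    idx *= j - j
buf = [j[idx] * 0 for rows in j if rows <= items]
j *= buf
if 10 != buf:
    record(j)
    buf = j // 40
if 2 > 15 and 15 < buf:
    idx = idx[33] // idx

10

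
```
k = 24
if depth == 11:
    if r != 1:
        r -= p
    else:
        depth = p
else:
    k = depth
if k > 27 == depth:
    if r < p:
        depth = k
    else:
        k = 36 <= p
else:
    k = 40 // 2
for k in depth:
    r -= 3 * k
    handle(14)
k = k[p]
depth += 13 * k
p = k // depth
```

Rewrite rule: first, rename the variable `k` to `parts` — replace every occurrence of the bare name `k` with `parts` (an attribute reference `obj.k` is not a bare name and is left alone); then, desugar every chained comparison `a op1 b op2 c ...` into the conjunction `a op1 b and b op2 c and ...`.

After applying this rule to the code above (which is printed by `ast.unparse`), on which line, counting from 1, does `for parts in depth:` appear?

16

Transformed code:
parts = 24
if depth == 11:
    if r != 1:
        r -= p
    else:
        depth = p
else:
    parts = depth
if parts > 27 and 27 == depth:
    if r < p:
        depth = parts
    else:
        parts = 36 <= p
else:
    parts = 40 // 2
for parts in depth:
    r -= 3 * parts
    handle(14)
parts = parts[p]
depth += 13 * parts
p = parts // depth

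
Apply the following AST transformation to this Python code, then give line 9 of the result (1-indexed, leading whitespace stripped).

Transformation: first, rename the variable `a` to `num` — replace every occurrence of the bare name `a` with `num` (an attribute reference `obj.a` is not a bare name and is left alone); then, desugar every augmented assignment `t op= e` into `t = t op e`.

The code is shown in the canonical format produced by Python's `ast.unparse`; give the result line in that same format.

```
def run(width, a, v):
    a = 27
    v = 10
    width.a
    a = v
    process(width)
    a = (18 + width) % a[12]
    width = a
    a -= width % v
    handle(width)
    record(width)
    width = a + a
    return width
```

Transformed code:
def run(width, num, v):
    num = 27
    v = 10
    width.a
    num = v
    process(width)
    num = (18 + width) % num[12]
    width = num
    num = num - width % v
    handle(width)
    record(width)
    width = num + num
    return width

num = num - width % v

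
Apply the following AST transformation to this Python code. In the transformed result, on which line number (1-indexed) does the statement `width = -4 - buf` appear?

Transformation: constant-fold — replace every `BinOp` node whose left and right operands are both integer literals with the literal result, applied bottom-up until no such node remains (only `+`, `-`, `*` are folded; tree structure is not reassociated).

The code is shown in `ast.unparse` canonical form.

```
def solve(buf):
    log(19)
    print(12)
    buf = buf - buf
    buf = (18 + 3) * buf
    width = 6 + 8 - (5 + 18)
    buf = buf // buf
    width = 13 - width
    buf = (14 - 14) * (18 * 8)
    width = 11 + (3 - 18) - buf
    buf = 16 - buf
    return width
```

Transformed code:
def solve(buf):
    log(19)
    print(12)
    buf = buf - buf
    buf = 21 * buf
    width = -9
    buf = buf // buf
    width = 13 - width
    buf = 0
    width = -4 - buf
    buf = 16 - buf
    return width

10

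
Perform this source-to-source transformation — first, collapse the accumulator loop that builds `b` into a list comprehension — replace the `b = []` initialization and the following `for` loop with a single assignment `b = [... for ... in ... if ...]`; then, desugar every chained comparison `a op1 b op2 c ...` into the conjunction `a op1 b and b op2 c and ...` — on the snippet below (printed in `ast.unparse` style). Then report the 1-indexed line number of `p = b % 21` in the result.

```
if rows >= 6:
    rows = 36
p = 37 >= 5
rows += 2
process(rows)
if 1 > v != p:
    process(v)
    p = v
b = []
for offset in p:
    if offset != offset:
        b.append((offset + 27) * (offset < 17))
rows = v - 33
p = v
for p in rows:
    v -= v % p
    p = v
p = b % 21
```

Transformed code:
if rows >= 6:
    rows = 36
p = 37 >= 5
rows += 2
process(rows)
if 1 > v and v != p:
    process(v)
    p = v
b = [(offset + 27) * (offset < 17) for offset in p if offset != offset]
rows = v - 33
p = v
for p in rows:
    v -= v % p
    p = v
p = b % 21

15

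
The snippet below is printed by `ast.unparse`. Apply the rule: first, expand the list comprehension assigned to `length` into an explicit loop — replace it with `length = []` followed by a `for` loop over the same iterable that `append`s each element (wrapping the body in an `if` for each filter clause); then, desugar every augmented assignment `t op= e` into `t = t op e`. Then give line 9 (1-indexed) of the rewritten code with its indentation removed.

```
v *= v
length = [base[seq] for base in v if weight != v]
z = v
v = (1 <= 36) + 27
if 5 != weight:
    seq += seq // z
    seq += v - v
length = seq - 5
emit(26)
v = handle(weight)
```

seq = seq + seq // z

Transformed code:
v = v * v
length = []
for base in v:
    if weight != v:
        length.append(base[seq])
z = v
v = (1 <= 36) + 27
if 5 != weight:
    seq = seq + seq // z
    seq = seq + (v - v)
length = seq - 5
emit(26)
v = handle(weight)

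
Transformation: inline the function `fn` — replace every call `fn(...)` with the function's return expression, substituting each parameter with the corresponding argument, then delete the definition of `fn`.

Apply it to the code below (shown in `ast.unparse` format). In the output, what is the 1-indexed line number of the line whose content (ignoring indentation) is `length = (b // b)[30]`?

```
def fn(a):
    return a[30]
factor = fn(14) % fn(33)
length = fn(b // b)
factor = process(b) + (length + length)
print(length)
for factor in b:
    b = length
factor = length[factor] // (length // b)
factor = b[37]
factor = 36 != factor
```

Transformed code:
factor = 14[30] % 33[30]
length = (b // b)[30]
factor = process(b) + (length + length)
print(length)
for factor in b:
    b = length
factor = length[factor] // (length // b)
factor = b[37]
factor = 36 != factor

2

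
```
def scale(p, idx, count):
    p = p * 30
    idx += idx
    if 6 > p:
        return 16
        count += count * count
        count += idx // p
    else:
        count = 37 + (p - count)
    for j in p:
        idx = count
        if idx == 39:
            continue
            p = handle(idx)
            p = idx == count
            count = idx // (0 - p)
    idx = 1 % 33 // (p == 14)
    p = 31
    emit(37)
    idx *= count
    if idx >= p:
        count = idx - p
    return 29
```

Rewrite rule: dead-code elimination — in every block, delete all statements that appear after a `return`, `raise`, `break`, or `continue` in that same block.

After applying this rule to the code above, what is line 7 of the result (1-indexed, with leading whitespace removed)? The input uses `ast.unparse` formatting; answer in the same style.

count = 37 + (p - count)

Transformed code:
def scale(p, idx, count):
    p = p * 30
    idx += idx
    if 6 > p:
        return 16
    else:
        count = 37 + (p - count)
    for j in p:
        idx = count
        if idx == 39:
            continue
    idx = 1 % 33 // (p == 14)
    p = 31
    emit(37)
    idx *= count
    if idx >= p:
        count = idx - p
    return 29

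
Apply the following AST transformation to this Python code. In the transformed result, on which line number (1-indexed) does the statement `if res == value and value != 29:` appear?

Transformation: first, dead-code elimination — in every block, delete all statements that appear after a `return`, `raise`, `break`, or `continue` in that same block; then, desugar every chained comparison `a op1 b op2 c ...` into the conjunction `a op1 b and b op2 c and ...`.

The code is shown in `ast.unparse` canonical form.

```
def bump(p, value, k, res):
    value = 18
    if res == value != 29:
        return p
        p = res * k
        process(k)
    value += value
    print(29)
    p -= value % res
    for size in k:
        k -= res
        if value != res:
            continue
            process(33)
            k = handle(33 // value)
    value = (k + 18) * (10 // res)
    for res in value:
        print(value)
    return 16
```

Transformed code:
def bump(p, value, k, res):
    value = 18
    if res == value and value != 29:
        return p
    value += value
    print(29)
    p -= value % res
    for size in k:
        k -= res
        if value != res:
            continue
    value = (k + 18) * (10 // res)
    for res in value:
        print(value)
    return 16

3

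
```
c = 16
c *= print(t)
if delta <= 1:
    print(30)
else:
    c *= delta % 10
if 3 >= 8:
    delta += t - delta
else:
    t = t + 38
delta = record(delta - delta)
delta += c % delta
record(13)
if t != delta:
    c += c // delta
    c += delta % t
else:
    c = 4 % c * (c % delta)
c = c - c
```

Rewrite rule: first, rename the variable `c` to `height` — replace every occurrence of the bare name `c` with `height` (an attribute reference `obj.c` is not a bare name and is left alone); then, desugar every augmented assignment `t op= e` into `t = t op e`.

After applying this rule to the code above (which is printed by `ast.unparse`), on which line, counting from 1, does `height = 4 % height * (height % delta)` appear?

Transformed code:
height = 16
height = height * print(t)
if delta <= 1:
    print(30)
else:
    height = height * (delta % 10)
if 3 >= 8:
    delta = delta + (t - delta)
else:
    t = t + 38
delta = record(delta - delta)
delta = delta + height % delta
record(13)
if t != delta:
    height = height + height // delta
    height = height + delta % t
else:
    height = 4 % height * (height % delta)
height = height - height

18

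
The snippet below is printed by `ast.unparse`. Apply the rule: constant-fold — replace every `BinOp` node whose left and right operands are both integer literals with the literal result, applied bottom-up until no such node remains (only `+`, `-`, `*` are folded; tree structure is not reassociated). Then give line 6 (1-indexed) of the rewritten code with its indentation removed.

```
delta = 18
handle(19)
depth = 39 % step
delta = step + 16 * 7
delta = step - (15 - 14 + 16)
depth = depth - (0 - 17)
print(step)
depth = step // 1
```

depth = depth - -17

Transformed code:
delta = 18
handle(19)
depth = 39 % step
delta = step + 112
delta = step - 17
depth = depth - -17
print(step)
depth = step // 1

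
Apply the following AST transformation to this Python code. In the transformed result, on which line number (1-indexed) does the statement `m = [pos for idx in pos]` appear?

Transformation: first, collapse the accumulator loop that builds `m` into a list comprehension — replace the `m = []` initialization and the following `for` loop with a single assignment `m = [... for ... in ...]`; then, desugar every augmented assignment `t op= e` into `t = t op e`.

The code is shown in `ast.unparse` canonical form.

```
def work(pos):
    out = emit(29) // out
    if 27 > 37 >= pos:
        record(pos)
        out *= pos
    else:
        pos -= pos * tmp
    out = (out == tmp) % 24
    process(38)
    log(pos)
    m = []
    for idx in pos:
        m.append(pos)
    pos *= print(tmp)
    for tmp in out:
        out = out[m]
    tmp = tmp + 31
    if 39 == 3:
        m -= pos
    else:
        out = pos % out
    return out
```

Transformed code:
def work(pos):
    out = emit(29) // out
    if 27 > 37 >= pos:
        record(pos)
        out = out * pos
    else:
        pos = pos - pos * tmp
    out = (out == tmp) % 24
    process(38)
    log(pos)
    m = [pos for idx in pos]
    pos = pos * print(tmp)
    for tmp in out:
        out = out[m]
    tmp = tmp + 31
    if 39 == 3:
        m = m - pos
    else:
        out = pos % out
    return out

11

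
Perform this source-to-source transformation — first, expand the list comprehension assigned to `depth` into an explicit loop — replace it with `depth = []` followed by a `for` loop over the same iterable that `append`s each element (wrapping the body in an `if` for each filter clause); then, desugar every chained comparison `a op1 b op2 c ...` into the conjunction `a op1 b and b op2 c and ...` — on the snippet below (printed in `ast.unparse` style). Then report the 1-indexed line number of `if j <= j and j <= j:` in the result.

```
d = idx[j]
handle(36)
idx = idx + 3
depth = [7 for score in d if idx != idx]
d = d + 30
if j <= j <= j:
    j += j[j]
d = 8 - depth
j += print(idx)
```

9

Transformed code:
d = idx[j]
handle(36)
idx = idx + 3
depth = []
for score in d:
    if idx != idx:
        depth.append(7)
d = d + 30
if j <= j and j <= j:
    j += j[j]
d = 8 - depth
j += print(idx)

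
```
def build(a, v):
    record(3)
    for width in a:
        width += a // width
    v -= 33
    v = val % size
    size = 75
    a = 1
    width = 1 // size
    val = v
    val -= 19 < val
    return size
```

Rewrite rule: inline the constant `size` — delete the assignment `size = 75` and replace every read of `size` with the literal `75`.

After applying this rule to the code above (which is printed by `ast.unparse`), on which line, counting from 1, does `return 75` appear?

Transformed code:
def build(a, v):
    record(3)
    for width in a:
        width += a // width
    v -= 33
    v = val % 75
    a = 1
    width = 1 // 75
    val = v
    val -= 19 < val
    return 75

11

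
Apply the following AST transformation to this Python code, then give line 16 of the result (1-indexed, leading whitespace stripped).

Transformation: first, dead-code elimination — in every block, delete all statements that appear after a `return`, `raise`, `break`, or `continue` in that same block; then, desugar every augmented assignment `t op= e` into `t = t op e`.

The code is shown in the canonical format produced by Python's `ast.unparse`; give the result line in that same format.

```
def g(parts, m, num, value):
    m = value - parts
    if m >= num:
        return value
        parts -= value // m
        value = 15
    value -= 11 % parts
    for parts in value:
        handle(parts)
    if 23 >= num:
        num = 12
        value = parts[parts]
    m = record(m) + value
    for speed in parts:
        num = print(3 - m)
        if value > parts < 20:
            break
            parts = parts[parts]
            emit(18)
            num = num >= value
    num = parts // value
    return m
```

Transformed code:
def g(parts, m, num, value):
    m = value - parts
    if m >= num:
        return value
    value = value - 11 % parts
    for parts in value:
        handle(parts)
    if 23 >= num:
        num = 12
        value = parts[parts]
    m = record(m) + value
    for speed in parts:
        num = print(3 - m)
        if value > parts < 20:
            break
    num = parts // value
    return m

num = parts // value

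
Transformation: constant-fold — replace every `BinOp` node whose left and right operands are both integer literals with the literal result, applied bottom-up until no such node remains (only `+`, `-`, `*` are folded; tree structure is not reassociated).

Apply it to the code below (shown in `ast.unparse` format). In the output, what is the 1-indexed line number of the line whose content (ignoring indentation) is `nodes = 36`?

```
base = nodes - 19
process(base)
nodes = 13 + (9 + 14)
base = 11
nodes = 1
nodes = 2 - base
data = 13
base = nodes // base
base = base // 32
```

3

Transformed code:
base = nodes - 19
process(base)
nodes = 36
base = 11
nodes = 1
nodes = 2 - base
data = 13
base = nodes // base
base = base // 32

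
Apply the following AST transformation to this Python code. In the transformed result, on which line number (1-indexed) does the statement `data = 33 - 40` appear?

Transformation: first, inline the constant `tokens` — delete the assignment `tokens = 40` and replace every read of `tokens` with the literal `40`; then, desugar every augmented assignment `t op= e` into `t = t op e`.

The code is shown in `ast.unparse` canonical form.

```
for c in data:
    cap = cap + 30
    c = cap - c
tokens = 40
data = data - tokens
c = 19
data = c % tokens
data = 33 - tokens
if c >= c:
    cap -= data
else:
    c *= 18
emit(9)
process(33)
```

7

Transformed code:
for c in data:
    cap = cap + 30
    c = cap - c
data = data - 40
c = 19
data = c % 40
data = 33 - 40
if c >= c:
    cap = cap - data
else:
    c = c * 18
emit(9)
process(33)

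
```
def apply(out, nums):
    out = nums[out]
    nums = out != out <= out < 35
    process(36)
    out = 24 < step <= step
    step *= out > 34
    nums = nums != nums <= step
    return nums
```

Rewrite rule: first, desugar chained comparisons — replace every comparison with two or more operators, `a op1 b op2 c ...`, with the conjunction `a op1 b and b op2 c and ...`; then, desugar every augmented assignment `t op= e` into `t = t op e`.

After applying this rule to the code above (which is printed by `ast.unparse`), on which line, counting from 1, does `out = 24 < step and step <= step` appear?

5

Transformed code:
def apply(out, nums):
    out = nums[out]
    nums = out != out and out <= out and (out < 35)
    process(36)
    out = 24 < step and step <= step
    step = step * (out > 34)
    nums = nums != nums and nums <= step
    return nums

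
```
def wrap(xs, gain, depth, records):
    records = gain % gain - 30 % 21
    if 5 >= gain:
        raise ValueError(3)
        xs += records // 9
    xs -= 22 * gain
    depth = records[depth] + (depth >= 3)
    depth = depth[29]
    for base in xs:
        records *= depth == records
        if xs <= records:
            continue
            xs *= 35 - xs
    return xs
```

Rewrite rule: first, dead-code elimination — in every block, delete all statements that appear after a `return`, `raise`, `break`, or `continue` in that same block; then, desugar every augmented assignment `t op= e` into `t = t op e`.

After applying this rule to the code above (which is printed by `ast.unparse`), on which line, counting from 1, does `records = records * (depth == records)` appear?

Transformed code:
def wrap(xs, gain, depth, records):
    records = gain % gain - 30 % 21
    if 5 >= gain:
        raise ValueError(3)
    xs = xs - 22 * gain
    depth = records[depth] + (depth >= 3)
    depth = depth[29]
    for base in xs:
        records = records * (depth == records)
        if xs <= records:
            continue
    return xs

9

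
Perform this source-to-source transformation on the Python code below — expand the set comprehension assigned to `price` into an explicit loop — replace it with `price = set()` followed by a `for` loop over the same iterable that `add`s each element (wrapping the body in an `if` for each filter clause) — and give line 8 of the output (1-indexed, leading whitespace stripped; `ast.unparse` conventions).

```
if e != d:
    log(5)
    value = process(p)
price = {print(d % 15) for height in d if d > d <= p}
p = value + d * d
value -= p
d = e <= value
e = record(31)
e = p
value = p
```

Transformed code:
if e != d:
    log(5)
    value = process(p)
price = set()
for height in d:
    if d > d <= p:
        price.add(print(d % 15))
p = value + d * d
value -= p
d = e <= value
e = record(31)
e = p
value = p

p = value + d * d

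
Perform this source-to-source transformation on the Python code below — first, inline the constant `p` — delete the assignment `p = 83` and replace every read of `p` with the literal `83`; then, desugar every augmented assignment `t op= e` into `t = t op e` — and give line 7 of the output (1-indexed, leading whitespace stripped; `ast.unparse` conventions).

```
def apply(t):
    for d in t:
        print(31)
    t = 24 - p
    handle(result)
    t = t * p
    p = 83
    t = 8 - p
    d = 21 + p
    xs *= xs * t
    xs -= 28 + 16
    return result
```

t = 8 - 83

Transformed code:
def apply(t):
    for d in t:
        print(31)
    t = 24 - 83
    handle(result)
    t = t * 83
    t = 8 - 83
    d = 21 + 83
    xs = xs * (xs * t)
    xs = xs - (28 + 16)
    return result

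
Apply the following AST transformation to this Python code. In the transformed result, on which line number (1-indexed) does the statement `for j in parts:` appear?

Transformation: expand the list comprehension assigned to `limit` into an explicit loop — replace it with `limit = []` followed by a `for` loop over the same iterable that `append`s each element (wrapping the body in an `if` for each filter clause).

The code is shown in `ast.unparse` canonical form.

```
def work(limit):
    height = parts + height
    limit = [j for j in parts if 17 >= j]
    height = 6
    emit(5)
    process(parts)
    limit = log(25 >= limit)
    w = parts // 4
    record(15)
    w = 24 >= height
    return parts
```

Transformed code:
def work(limit):
    height = parts + height
    limit = []
    for j in parts:
        if 17 >= j:
            limit.append(j)
    height = 6
    emit(5)
    process(parts)
    limit = log(25 >= limit)
    w = parts // 4
    record(15)
    w = 24 >= height
    return parts

4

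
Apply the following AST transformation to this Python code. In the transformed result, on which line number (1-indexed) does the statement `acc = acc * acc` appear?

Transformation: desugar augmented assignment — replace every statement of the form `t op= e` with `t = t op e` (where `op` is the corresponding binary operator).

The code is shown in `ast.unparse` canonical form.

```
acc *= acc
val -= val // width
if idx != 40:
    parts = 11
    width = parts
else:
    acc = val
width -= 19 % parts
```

Transformed code:
acc = acc * acc
val = val - val // width
if idx != 40:
    parts = 11
    width = parts
else:
    acc = val
width = width - 19 % parts

1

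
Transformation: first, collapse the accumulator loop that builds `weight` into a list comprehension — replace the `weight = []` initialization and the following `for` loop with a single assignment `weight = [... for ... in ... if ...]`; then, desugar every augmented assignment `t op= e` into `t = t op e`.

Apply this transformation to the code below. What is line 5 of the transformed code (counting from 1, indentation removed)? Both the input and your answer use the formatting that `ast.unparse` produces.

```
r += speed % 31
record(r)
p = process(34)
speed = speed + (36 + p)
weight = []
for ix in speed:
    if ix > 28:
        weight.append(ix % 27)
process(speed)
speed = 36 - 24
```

Transformed code:
r = r + speed % 31
record(r)
p = process(34)
speed = speed + (36 + p)
weight = [ix % 27 for ix in speed if ix > 28]
process(speed)
speed = 36 - 24

weight = [ix % 27 for ix in speed if ix > 28]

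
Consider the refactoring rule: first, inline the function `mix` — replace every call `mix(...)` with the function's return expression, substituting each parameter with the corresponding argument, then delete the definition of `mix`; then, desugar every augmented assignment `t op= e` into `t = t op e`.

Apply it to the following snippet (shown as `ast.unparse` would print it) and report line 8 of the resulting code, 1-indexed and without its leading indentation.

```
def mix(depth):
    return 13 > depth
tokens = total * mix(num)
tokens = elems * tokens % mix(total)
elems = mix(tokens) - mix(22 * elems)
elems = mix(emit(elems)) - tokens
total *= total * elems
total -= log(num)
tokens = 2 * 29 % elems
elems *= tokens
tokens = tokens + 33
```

elems = elems * tokens

Transformed code:
tokens = total * (13 > num)
tokens = elems * tokens % (13 > total)
elems = (13 > tokens) - (13 > 22 * elems)
elems = (13 > emit(elems)) - tokens
total = total * (total * elems)
total = total - log(num)
tokens = 2 * 29 % elems
elems = elems * tokens
tokens = tokens + 33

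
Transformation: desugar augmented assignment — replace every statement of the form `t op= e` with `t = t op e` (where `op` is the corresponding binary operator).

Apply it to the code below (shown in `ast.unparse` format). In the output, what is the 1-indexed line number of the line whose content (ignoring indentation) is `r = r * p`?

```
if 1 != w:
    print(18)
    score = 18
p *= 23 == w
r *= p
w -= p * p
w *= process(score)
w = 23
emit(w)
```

Transformed code:
if 1 != w:
    print(18)
    score = 18
p = p * (23 == w)
r = r * p
w = w - p * p
w = w * process(score)
w = 23
emit(w)

5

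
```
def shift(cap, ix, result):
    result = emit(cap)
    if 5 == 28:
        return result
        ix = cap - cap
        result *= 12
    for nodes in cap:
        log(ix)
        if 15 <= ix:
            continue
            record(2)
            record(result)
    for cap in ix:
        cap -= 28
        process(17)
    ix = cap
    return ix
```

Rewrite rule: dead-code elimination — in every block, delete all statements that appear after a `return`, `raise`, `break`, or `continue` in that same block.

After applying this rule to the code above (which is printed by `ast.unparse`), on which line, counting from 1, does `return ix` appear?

13

Transformed code:
def shift(cap, ix, result):
    result = emit(cap)
    if 5 == 28:
        return result
    for nodes in cap:
        log(ix)
        if 15 <= ix:
            continue
    for cap in ix:
        cap -= 28
        process(17)
    ix = cap
    return ix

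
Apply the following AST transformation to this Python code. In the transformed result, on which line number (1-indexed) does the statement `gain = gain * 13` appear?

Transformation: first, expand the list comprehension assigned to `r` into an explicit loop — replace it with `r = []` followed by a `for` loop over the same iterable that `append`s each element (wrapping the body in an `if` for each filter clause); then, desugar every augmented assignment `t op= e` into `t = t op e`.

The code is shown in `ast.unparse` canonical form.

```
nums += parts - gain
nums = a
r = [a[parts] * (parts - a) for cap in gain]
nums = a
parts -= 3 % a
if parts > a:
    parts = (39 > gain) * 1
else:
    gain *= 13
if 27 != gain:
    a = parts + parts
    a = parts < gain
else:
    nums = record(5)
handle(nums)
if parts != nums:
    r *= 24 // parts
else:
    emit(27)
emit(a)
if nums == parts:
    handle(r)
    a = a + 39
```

Transformed code:
nums = nums + (parts - gain)
nums = a
r = []
for cap in gain:
    r.append(a[parts] * (parts - a))
nums = a
parts = parts - 3 % a
if parts > a:
    parts = (39 > gain) * 1
else:
    gain = gain * 13
if 27 != gain:
    a = parts + parts
    a = parts < gain
else:
    nums = record(5)
handle(nums)
if parts != nums:
    r = r * (24 // parts)
else:
    emit(27)
emit(a)
if nums == parts:
    handle(r)
    a = a + 39

11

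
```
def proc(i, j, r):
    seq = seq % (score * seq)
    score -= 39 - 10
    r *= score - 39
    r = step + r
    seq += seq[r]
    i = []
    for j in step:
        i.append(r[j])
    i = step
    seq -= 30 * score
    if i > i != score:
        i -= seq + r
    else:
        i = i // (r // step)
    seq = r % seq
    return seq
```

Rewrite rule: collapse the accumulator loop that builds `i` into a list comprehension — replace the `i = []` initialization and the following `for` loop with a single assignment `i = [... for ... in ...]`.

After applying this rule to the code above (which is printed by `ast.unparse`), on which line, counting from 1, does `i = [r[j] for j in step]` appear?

Transformed code:
def proc(i, j, r):
    seq = seq % (score * seq)
    score -= 39 - 10
    r *= score - 39
    r = step + r
    seq += seq[r]
    i = [r[j] for j in step]
    i = step
    seq -= 30 * score
    if i > i != score:
        i -= seq + r
    else:
        i = i // (r // step)
    seq = r % seq
    return seq

7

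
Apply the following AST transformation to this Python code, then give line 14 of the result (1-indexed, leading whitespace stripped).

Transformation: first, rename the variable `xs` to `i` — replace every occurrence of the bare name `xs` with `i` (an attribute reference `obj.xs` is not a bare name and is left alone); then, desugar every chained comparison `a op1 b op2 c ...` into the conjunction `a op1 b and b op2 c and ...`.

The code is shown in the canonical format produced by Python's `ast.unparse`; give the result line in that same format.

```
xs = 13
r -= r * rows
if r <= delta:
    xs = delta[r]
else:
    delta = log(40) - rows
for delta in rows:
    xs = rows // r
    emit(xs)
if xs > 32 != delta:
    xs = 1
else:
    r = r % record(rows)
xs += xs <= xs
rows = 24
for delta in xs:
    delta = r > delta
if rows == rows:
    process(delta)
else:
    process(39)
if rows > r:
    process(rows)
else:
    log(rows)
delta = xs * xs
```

Transformed code:
i = 13
r -= r * rows
if r <= delta:
    i = delta[r]
else:
    delta = log(40) - rows
for delta in rows:
    i = rows // r
    emit(i)
if i > 32 and 32 != delta:
    i = 1
else:
    r = r % record(rows)
i += i <= i
rows = 24
for delta in i:
    delta = r > delta
if rows == rows:
    process(delta)
else:
    process(39)
if rows > r:
    process(rows)
else:
    log(rows)
delta = i * i

i += i <= i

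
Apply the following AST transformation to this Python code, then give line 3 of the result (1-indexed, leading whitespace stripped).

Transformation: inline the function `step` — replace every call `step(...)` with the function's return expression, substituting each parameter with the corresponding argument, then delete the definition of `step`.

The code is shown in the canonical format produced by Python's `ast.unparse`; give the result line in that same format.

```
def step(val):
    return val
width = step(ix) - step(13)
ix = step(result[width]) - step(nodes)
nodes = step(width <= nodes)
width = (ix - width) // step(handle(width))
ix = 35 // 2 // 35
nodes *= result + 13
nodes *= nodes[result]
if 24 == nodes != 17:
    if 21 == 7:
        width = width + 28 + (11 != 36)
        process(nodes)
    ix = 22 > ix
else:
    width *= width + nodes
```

Transformed code:
width = ix - 13
ix = result[width] - nodes
nodes = width <= nodes
width = (ix - width) // handle(width)
ix = 35 // 2 // 35
nodes *= result + 13
nodes *= nodes[result]
if 24 == nodes != 17:
    if 21 == 7:
        width = width + 28 + (11 != 36)
        process(nodes)
    ix = 22 > ix
else:
    width *= width + nodes

nodes = width <= nodes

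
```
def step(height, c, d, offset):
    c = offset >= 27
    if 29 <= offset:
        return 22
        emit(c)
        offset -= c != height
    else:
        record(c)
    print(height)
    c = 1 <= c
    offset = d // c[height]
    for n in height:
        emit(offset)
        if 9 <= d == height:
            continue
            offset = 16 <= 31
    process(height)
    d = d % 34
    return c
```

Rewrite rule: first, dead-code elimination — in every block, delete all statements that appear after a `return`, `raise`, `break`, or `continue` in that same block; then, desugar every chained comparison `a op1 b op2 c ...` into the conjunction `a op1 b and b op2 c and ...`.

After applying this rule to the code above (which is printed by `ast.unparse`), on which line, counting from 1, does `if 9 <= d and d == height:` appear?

12

Transformed code:
def step(height, c, d, offset):
    c = offset >= 27
    if 29 <= offset:
        return 22
    else:
        record(c)
    print(height)
    c = 1 <= c
    offset = d // c[height]
    for n in height:
        emit(offset)
        if 9 <= d and d == height:
            continue
    process(height)
    d = d % 34
    return c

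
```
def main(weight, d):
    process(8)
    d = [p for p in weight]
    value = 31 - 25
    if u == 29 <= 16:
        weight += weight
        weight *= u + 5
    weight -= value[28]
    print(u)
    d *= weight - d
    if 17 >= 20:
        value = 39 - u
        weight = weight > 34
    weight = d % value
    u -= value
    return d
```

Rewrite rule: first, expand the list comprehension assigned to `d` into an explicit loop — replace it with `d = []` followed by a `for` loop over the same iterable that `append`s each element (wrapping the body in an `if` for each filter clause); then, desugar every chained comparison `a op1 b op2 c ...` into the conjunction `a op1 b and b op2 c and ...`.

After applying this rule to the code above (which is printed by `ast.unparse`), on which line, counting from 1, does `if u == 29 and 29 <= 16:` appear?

7

Transformed code:
def main(weight, d):
    process(8)
    d = []
    for p in weight:
        d.append(p)
    value = 31 - 25
    if u == 29 and 29 <= 16:
        weight += weight
        weight *= u + 5
    weight -= value[28]
    print(u)
    d *= weight - d
    if 17 >= 20:
        value = 39 - u
        weight = weight > 34
    weight = d % value
    u -= value
    return d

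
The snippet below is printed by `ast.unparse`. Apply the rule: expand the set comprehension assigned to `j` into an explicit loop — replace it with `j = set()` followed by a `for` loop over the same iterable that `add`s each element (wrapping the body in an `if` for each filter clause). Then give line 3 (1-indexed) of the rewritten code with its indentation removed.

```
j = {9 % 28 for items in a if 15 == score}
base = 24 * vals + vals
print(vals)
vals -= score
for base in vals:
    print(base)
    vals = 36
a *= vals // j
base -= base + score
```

if 15 == score:

Transformed code:
j = set()
for items in a:
    if 15 == score:
        j.add(9 % 28)
base = 24 * vals + vals
print(vals)
vals -= score
for base in vals:
    print(base)
    vals = 36
a *= vals // j
base -= base + score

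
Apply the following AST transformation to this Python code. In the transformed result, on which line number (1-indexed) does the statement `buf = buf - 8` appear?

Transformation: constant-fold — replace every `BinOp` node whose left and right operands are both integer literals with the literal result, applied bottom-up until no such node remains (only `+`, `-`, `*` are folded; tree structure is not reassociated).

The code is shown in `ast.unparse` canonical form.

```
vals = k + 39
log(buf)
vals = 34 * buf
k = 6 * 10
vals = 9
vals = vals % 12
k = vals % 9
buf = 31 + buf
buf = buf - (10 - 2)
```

9

Transformed code:
vals = k + 39
log(buf)
vals = 34 * buf
k = 60
vals = 9
vals = vals % 12
k = vals % 9
buf = 31 + buf
buf = buf - 8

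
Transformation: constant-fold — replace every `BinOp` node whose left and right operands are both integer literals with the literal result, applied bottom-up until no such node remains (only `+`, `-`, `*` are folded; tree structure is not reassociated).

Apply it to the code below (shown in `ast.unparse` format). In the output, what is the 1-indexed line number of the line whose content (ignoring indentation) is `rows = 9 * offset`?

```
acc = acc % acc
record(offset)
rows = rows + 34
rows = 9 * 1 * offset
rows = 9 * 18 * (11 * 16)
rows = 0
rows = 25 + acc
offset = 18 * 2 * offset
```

Transformed code:
acc = acc % acc
record(offset)
rows = rows + 34
rows = 9 * offset
rows = 28512
rows = 0
rows = 25 + acc
offset = 36 * offset

4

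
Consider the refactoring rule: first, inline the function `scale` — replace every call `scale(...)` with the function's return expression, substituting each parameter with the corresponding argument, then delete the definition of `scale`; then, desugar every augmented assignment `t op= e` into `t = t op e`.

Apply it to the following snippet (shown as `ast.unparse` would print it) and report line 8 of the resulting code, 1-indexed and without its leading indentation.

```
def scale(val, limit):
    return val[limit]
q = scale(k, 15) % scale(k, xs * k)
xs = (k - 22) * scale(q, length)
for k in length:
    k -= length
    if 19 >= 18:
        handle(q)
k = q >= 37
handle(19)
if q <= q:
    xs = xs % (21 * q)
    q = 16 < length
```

handle(19)

Transformed code:
q = k[15] % k[xs * k]
xs = (k - 22) * q[length]
for k in length:
    k = k - length
    if 19 >= 18:
        handle(q)
k = q >= 37
handle(19)
if q <= q:
    xs = xs % (21 * q)
    q = 16 < length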